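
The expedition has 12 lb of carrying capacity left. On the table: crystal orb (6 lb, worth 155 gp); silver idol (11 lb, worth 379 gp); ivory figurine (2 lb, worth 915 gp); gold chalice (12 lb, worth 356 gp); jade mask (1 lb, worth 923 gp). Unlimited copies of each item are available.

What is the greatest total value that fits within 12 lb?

By value per lb: jade mask 923.00, ivory figurine 457.50, silver idol 34.45, gold chalice 29.67 lead.
The ratio ordering already packs tightly: 12×jade mask, 12 lb, 11076.
That's the maximum — no swap from here does better than 11076.

11076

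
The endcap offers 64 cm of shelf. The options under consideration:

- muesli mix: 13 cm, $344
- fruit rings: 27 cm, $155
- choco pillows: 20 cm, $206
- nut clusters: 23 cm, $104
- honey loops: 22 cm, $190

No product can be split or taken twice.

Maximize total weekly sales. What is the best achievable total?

740

Ranking by ratio (weekly sales/cm): muesli mix 26.46, choco pillows 10.30, honey loops 8.64.
Taking muesli mix + choco pillows + honey loops: 55 cm used, 740 in weekly sales.
Runner-up muesli mix + fruit rings + choco pillows tops out at 705.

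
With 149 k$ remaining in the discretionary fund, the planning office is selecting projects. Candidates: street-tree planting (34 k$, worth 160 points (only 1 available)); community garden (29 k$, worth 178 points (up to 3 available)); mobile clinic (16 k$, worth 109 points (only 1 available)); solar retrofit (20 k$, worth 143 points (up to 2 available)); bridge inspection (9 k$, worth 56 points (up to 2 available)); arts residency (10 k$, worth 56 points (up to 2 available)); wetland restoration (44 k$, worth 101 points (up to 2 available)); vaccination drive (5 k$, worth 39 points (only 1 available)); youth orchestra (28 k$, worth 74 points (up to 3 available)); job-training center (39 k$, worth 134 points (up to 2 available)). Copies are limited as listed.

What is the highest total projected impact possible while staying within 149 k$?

Filling by ratio: 2×community garden + mobile clinic + 2×solar retrofit + 2×bridge inspection + arts residency + vaccination drive for 958, with 2 k$ left unused.
Dropping 2×bridge inspection and arts residency frees 28 k$; slotting in community garden (29 k$) lifts the total to 968 at 148 k$.

968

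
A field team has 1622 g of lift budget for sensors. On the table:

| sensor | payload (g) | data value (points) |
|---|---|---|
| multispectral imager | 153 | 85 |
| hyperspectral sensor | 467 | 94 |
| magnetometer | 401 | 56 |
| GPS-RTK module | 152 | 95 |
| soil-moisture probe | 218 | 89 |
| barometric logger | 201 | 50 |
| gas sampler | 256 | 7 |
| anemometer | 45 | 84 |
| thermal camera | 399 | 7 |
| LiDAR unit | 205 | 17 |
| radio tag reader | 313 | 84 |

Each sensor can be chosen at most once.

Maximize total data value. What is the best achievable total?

581

Ranking by ratio (data value/g): anemometer 1.87, GPS-RTK module 0.62, multispectral imager 0.56.
Taking multispectral imager + hyperspectral sensor + GPS-RTK module + soil-moisture probe + barometric logger + anemometer + radio tag reader: 1549 g used, 581 in data value.
The closest alternative, multispectral imager + hyperspectral sensor + GPS-RTK module + soil-moisture probe + anemometer + LiDAR unit + radio tag reader, reaches only 548.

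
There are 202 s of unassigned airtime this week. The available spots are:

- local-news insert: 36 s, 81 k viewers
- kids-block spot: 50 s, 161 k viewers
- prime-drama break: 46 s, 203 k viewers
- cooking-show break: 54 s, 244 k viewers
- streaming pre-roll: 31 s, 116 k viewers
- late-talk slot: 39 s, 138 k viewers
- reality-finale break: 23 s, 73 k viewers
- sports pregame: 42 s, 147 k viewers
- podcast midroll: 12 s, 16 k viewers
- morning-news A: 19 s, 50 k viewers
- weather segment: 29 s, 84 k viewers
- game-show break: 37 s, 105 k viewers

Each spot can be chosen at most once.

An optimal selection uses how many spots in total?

5

Optimal total is 794.
prime-drama break + cooking-show break + streaming pre-roll + sports pregame + weather segment hits 794 at 202 s.
Any selection reaching 794 contains exactly 5 spots.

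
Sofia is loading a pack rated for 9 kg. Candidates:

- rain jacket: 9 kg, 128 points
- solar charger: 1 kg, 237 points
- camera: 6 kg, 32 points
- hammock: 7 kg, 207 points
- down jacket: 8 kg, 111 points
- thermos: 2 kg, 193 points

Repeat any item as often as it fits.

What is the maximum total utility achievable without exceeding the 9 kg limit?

The ratio ordering already packs tightly: 9×solar charger, 9 kg, 2133.

2133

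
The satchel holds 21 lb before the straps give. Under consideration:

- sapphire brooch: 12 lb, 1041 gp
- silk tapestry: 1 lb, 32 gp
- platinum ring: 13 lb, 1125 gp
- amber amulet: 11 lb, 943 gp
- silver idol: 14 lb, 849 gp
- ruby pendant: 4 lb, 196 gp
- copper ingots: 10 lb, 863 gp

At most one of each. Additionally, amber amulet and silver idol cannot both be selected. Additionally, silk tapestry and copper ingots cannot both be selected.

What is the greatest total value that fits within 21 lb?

1806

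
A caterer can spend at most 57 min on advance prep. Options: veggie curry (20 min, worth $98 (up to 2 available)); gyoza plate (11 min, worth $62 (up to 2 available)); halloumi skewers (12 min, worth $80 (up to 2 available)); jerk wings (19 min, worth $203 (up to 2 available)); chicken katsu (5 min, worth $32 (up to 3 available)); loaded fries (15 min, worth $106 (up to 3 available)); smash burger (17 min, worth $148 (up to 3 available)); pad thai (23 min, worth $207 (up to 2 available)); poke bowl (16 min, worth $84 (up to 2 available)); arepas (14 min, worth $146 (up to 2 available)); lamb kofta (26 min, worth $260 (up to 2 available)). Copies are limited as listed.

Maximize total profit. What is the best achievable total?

Taking 2×jerk wings + chicken katsu + arepas: 57 min used, 584 in profit.

584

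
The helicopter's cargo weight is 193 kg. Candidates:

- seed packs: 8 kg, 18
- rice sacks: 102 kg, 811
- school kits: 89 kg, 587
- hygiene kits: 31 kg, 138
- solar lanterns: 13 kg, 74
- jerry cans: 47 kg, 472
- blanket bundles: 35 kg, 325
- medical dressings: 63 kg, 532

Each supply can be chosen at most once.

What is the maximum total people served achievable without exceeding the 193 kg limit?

Density check — jerry cans 10.04, blanket bundles 9.29, medical dressings 8.44 are the best per kg.
Taking the top-ratio supplies first gives hygiene kits + solar lanterns + jerry cans + blanket bundles + medical dressings for 1541 (189 kg).
But seed packs + rice sacks + jerry cans + blanket bundles fits in 192 kg and reaches 1626.
No other feasible combination exceeds 1626.

1626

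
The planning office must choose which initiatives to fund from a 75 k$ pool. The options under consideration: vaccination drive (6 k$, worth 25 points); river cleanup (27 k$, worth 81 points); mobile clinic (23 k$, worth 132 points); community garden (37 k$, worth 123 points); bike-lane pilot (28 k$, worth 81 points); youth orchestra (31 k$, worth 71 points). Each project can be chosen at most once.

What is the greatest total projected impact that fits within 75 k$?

Ranking by ratio (projected impact/k$): mobile clinic 5.74, vaccination drive 4.17, community garden 3.32, river cleanup 3.00.
The ratio ordering already packs tightly: vaccination drive + mobile clinic + community garden, 66 k$, 280.

280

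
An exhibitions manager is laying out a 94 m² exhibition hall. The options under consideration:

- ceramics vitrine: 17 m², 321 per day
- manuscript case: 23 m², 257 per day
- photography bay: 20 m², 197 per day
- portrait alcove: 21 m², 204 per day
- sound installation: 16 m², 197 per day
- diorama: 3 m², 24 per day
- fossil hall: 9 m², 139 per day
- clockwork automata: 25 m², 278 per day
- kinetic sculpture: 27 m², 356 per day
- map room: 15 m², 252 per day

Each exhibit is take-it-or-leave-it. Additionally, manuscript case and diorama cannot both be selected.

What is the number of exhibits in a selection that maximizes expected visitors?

The maximum expected visitors within 94 m² is 1346.
One optimal bundle: ceramics vitrine + fossil hall + clockwork automata + kinetic sculpture + map room (93 m²).
Any selection reaching 1346 contains exactly 5 exhibits.

5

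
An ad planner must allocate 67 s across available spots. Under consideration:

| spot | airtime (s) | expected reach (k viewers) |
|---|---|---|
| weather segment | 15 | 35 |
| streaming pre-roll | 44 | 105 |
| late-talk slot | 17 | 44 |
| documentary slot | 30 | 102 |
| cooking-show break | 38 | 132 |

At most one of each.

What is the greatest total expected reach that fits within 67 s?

Taking the top-ratio spots first gives late-talk slot + cooking-show break for 176 (55 s).
The 38 s tied up in cooking-show break is better spent on weather segment + documentary slot — total rises to 181 (62 s).
The spare 5 s is too small for any remaining spot, and no exchange beats 181.

181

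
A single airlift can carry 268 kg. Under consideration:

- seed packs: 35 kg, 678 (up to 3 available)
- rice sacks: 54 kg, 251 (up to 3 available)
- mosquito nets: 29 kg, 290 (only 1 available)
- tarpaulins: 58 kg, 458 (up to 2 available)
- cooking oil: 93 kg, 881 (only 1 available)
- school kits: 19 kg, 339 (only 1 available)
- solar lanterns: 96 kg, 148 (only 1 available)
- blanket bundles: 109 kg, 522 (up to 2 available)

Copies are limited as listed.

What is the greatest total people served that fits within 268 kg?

3544

Best packing: 3×seed packs + mosquito nets + cooking oil + school kits — 246 kg, 3544 total.
Nothing else within 268 kg beats 3544.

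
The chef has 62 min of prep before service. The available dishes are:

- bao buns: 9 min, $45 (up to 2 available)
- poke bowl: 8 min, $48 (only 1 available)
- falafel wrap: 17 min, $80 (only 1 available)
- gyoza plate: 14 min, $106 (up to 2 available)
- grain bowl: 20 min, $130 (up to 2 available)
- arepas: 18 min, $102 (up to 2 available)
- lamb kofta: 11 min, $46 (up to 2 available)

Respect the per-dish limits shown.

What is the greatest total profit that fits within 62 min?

414

The ratio heuristic lands on poke bowl + 2×gyoza plate + grain bowl (390) but leaves 6 min idle.
The 14 min tied up in gyoza plate is better spent on grain bowl — total rises to 414 (62 min).
No other feasible combination exceeds 414.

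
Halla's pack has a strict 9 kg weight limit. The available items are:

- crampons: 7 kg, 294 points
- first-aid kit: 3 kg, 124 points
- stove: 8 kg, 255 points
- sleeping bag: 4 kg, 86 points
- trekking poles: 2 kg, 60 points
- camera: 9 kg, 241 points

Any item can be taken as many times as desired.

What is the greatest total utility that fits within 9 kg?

372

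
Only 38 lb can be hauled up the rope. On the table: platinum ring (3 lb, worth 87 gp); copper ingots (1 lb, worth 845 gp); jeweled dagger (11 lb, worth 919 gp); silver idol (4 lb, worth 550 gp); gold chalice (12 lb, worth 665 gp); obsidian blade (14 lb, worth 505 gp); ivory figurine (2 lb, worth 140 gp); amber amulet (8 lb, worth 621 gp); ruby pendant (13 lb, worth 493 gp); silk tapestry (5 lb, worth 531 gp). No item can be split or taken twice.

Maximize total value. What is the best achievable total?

Ranking by ratio (value/lb): copper ingots 845.00, silver idol 137.50, silk tapestry 106.20, jeweled dagger 83.55.
Filling by ratio: platinum ring + copper ingots + jeweled dagger + silver idol + ivory figurine + amber amulet + silk tapestry for 3693, with 4 lb left unused.
Replace platinum ring and silk tapestry with gold chalice: the trade gains 47 net, giving 3740 at 38 lb.
Runner-up platinum ring + copper ingots + jeweled dagger + silver idol + gold chalice + ivory figurine + silk tapestry tops out at 3737.

3740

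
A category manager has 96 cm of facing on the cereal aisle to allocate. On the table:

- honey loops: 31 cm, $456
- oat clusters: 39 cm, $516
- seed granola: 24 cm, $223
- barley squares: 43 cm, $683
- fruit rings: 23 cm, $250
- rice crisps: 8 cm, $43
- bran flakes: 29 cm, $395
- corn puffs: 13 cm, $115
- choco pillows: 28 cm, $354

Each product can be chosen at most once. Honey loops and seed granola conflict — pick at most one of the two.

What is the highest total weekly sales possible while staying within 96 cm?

A density-first pass picks honey loops + barley squares + rice crisps + corn puffs — 1297 at 95 cm.
Using the slack differently, barley squares + fruit rings + bran flakes comes to 1328 at 95 cm.
The closest alternative, oat clusters + barley squares + corn puffs, reaches only 1314.

1328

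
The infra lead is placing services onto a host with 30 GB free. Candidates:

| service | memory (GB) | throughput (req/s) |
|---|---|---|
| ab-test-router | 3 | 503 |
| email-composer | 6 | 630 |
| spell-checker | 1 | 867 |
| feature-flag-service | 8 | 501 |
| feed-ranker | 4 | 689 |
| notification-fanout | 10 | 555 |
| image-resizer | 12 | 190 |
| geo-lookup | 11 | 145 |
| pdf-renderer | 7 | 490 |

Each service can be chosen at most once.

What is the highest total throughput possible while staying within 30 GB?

Density check — spell-checker 867.00, feed-ranker 172.25, ab-test-router 167.67 are the best per GB.
The ratio ordering already packs tightly: ab-test-router + email-composer + spell-checker + feature-flag-service + feed-ranker + pdf-renderer, 29 GB, 3680.
Next best is ab-test-router + email-composer + spell-checker + feed-ranker + notification-fanout at 3244 (24 GB) — short by 436.

3680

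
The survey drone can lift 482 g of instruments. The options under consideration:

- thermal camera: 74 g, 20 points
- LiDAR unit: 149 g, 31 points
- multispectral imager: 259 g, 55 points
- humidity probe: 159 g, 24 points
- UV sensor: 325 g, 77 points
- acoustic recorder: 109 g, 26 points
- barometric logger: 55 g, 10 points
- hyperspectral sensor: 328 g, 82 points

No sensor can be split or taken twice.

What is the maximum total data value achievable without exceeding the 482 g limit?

113

A density-first pass picks thermal camera + barometric logger + hyperspectral sensor — 112 at 457 g.
The 129 g tied up in thermal camera and barometric logger is better spent on LiDAR unit — total rises to 113 (477 g).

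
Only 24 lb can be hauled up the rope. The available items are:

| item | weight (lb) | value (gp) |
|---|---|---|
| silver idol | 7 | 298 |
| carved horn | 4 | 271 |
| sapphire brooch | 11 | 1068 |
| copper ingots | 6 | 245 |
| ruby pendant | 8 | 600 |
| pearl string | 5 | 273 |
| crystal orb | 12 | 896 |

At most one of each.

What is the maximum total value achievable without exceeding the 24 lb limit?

1964

The ratio heuristic lands on carved horn + sapphire brooch + ruby pendant (1939) but leaves 1 lb idle.
Replace carved horn and ruby pendant with crystal orb: the trade gains 25 net, giving 1964 at 23 lb.
Runner-up sapphire brooch + ruby pendant + pearl string tops out at 1941.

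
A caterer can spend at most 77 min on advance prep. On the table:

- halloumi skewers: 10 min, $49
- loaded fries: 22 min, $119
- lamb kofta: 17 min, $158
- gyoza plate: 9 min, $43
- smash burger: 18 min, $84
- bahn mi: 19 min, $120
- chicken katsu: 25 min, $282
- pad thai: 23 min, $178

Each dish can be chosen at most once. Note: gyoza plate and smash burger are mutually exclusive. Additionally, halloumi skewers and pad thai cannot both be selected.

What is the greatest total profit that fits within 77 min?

Best packing: lamb kofta + gyoza plate + chicken katsu + pad thai — 74 min, 661 total.
An exhaustive check of the 256 subsets confirms 661.

661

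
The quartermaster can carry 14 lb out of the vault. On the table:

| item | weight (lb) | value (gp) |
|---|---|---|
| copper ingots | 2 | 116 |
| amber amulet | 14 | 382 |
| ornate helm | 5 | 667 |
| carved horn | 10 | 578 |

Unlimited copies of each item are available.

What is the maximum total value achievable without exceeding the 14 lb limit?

Best packing: 2×copper ingots + 2×ornate helm — 14 lb, 1566 total.
That's the maximum — no swap from here does better than 1566.

1566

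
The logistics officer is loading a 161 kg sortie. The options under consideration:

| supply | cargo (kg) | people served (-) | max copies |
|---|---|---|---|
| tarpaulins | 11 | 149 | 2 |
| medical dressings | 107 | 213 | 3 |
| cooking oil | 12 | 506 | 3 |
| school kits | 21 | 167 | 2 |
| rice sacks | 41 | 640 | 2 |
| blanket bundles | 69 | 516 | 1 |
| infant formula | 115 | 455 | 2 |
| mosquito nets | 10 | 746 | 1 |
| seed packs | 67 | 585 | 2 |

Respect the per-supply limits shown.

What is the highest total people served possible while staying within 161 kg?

Ranking by ratio (people served/kg): mosquito nets 74.60, cooking oil 42.17, rice sacks 15.61, tarpaulins 13.55.
The ratio heuristic lands on 2×tarpaulins + 3×cooking oil + 2×rice sacks + mosquito nets (3842) but leaves 11 kg idle.
Replace tarpaulins with school kits: the trade gains 18 net, giving 3860 at 160 kg.
Nothing else within 161 kg beats 3860.

3860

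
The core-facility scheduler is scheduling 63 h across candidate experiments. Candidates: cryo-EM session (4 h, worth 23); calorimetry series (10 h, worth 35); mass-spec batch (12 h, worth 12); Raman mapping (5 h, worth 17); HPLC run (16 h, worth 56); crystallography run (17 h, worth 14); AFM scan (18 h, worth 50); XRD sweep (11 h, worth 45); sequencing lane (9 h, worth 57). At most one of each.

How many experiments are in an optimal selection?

Best achievable expected citations is 248.
One optimal bundle: cryo-EM session + Raman mapping + HPLC run + AFM scan + XRD sweep + sequencing lane (63 h).
Every optimal selection uses 6 experiments.

6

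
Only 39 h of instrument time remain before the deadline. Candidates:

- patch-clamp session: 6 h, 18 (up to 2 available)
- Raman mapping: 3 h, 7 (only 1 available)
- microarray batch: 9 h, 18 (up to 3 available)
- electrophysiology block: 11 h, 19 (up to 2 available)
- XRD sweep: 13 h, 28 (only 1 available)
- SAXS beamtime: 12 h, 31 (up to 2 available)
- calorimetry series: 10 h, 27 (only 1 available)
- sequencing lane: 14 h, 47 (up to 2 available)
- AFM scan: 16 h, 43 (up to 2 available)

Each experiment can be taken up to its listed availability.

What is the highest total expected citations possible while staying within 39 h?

Filling by ratio: patch-clamp session + Raman mapping + 2×sequencing lane for 119, with 2 h left unused.
The 9 h tied up in patch-clamp session and Raman mapping is better spent on calorimetry series — total rises to 121 (38 h).
Every other selection either busts 39 h or exceeds an availability limit or fails to beat 121.

121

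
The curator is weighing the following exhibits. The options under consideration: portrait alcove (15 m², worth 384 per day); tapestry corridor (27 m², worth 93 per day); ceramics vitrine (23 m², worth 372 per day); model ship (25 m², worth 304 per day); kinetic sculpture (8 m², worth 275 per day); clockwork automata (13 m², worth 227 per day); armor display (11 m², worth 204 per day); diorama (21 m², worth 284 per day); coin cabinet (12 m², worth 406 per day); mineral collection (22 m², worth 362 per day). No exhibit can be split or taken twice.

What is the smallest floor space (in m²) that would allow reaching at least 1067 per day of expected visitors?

Minimise m² subject to total expected visitors ≥ 1067.
Taking kinetic sculpture + clockwork automata + armor display + coin cabinet gives 1112 (≥ 1067) for 44 m².
Any bundle with less than 44 m² falls short of 1067.

44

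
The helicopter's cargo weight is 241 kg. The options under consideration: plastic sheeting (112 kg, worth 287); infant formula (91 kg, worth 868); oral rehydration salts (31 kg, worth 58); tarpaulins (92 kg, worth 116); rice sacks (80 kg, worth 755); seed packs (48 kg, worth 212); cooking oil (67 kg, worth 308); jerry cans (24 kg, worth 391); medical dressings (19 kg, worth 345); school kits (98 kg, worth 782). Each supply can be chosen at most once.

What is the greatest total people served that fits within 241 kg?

Density check — medical dressings 18.16, jerry cans 16.29, infant formula 9.54 are the best per kg.
Filling by ratio: infant formula + rice sacks + jerry cans + medical dressings for 2359, with 27 kg left unused.
The 80 kg tied up in rice sacks is better spent on school kits — total rises to 2386 (232 kg).
Nothing else within 241 kg beats 2386.

2386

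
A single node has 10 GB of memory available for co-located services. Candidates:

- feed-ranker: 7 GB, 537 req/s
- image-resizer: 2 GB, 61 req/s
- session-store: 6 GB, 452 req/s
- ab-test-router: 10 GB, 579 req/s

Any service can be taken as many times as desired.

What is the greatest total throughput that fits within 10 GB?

598

Feed-ranker + image-resizer uses 9 of the 10 GB and totals 598.
Every other selection either busts 10 GB or fails to beat 598.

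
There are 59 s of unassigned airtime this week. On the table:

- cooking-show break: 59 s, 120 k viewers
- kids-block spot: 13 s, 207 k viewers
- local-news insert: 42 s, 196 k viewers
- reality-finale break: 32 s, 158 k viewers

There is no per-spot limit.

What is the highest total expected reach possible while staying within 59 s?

828

The ratio ordering already packs tightly: 4×kids-block spot, 52 s, 828.
Nothing else within 59 s beats 828.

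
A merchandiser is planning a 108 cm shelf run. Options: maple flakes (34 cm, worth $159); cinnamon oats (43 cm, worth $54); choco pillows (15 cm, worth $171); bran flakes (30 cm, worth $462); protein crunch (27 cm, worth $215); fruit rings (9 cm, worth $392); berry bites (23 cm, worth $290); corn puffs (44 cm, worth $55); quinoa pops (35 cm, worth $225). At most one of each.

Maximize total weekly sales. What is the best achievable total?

1530

Choco pillows + bran flakes + protein crunch + fruit rings + berry bites uses 104 of the 108 cm and totals 1530.
The spare 4 cm is too small for any remaining product, and no exchange beats 1530.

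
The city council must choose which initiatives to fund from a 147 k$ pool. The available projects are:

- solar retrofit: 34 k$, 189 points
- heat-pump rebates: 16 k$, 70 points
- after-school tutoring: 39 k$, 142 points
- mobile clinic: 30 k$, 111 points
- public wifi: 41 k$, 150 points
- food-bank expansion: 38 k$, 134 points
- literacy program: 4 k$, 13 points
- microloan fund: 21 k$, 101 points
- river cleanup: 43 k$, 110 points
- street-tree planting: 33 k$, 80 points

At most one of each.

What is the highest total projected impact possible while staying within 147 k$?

634

Best packing: solar retrofit + heat-pump rebates + mobile clinic + public wifi + literacy program + microloan fund — 146 k$, 634 total.
The spare 1 k$ is too small for any remaining project, and no exchange beats 634.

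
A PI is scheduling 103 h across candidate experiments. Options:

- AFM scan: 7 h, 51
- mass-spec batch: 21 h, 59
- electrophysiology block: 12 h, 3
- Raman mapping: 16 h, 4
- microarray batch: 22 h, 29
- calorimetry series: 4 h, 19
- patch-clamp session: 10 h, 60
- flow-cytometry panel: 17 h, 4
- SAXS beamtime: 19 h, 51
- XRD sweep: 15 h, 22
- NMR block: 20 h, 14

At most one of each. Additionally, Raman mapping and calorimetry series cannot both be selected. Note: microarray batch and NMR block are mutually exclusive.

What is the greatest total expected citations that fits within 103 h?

291

AFM scan + mass-spec batch + microarray batch + calorimetry series + patch-clamp session + SAXS beamtime + XRD sweep uses 98 of the 103 h and totals 291.
Next best is AFM scan + mass-spec batch + calorimetry series + patch-clamp session + SAXS beamtime + XRD sweep + NMR block at 276 (96 h) — short by 15.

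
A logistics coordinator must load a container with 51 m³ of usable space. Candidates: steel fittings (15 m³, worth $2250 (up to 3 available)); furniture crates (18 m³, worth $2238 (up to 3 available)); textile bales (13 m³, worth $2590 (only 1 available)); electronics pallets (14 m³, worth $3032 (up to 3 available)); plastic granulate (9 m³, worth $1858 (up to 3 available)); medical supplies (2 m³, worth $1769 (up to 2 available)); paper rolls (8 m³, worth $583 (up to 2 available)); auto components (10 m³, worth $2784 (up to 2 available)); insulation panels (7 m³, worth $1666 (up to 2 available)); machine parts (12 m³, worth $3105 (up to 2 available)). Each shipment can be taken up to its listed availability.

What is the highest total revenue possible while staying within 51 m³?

The ratio heuristic lands on 2×medical supplies + 2×auto components + 2×machine parts (15316) but leaves 3 m³ idle.
Dropping machine parts frees 12 m³; slotting in 2×insulation panels (14 m³) lifts the total to 15543 at 50 m³.
That's the maximum — no swap from here does better than 15543.

15543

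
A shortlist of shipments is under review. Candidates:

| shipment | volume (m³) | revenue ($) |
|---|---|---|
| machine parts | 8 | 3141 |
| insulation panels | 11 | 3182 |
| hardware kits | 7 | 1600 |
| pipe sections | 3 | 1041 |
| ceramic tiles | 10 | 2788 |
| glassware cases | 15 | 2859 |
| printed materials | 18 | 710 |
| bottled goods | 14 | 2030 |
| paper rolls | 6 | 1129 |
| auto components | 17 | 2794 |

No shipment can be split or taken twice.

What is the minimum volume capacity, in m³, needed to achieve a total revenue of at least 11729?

39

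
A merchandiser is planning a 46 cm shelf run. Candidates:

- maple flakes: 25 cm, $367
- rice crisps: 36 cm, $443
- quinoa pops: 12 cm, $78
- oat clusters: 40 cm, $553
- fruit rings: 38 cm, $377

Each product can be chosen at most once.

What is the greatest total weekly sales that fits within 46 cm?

By weekly sales per cm: maple flakes 14.68, oat clusters 13.82, rice crisps 12.31, fruit rings 9.92 lead.
The ratio heuristic lands on maple flakes + quinoa pops (445) but leaves 9 cm idle.
The 37 cm tied up in maple flakes and quinoa pops is better spent on oat clusters — total rises to 553 (40 cm).
That's the maximum — no swap from here does better than 553.

553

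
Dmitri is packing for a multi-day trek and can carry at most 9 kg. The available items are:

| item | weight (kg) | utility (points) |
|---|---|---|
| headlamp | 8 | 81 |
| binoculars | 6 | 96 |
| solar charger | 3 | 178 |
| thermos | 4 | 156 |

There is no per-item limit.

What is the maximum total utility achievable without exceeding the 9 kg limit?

Best packing: 3×solar charger — 9 kg, 534 total.
Every other selection either busts 9 kg or fails to beat 534.

534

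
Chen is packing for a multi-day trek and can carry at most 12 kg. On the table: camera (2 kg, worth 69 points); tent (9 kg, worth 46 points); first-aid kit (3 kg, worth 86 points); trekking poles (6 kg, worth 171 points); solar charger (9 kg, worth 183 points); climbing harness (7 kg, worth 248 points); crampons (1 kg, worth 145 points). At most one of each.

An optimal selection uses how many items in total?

3

Optimal total is 479.
One optimal bundle: first-aid kit + climbing harness + crampons (11 kg).
Every optimal selection uses 3 items.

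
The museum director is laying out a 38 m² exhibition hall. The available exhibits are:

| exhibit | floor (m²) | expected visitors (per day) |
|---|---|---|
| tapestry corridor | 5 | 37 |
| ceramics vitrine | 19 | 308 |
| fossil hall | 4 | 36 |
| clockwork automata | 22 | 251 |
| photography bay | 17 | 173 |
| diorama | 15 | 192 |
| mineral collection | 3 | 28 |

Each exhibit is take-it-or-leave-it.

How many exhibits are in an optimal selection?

Best achievable expected visitors is 536.
ceramics vitrine + fossil hall + diorama hits 536 at 38 m².
Any selection reaching 536 contains exactly 3 exhibits.

3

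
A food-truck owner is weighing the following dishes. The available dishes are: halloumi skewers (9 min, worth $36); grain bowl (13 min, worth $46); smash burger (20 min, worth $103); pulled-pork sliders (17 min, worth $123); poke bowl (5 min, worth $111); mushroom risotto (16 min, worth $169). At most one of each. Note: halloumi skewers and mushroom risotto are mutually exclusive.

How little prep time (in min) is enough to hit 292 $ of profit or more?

Need the lightest bundle worth ≥ 292.
pulled-pork sliders + mushroom risotto reaches 292 using 33 min.
No combination under 33 min hits 292.

33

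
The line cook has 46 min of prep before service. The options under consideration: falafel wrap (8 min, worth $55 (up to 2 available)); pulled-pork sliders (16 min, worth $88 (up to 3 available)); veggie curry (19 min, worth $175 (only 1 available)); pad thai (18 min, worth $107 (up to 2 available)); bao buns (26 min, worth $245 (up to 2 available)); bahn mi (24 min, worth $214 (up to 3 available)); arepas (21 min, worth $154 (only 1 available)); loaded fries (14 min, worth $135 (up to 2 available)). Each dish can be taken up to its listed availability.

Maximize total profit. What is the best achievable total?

Ranking by ratio (profit/min): loaded fries 9.64, bao buns 9.42, veggie curry 9.21, bahn mi 8.92.
The ratio heuristic lands on 2×falafel wrap + 2×loaded fries (380) but leaves 2 min idle.
The 44 min tied up in 2×falafel wrap and 2×loaded fries is better spent on veggie curry + bao buns — total rises to 420 (45 min).
That's the maximum — no swap from here does better than 420.

420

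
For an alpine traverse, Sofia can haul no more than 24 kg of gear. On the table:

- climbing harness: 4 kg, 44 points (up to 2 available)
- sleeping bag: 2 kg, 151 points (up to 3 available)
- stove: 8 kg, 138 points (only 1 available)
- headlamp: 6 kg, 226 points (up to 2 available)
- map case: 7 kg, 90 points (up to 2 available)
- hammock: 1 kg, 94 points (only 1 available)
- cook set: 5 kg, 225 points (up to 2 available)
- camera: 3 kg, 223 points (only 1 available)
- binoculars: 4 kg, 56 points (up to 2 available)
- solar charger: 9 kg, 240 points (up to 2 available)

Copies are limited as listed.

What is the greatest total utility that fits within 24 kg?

Density check — hammock 94.00, sleeping bag 75.50, camera 74.33, cook set 45.00 are the best per kg.
A density-first pass picks 3×sleeping bag + hammock + 2×cook set + camera + binoculars — 1276 at 24 kg.
Replace sleeping bag and binoculars with headlamp: the trade gains 19 net, giving 1295 at 24 kg.

1295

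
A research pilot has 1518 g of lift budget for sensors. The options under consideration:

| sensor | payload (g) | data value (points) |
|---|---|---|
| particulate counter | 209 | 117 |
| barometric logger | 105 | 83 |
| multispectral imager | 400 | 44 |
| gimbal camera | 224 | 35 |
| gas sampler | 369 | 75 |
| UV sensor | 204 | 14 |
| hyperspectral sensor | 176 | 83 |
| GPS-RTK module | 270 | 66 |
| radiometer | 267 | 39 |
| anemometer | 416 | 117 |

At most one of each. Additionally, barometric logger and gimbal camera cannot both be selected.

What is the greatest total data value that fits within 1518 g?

505

Best packing: particulate counter + barometric logger + hyperspectral sensor + GPS-RTK module + radiometer + anemometer — 1443 g, 505 total.
The closest alternative, particulate counter + barometric logger + gas sampler + UV sensor + hyperspectral sensor + anemometer, reaches only 489.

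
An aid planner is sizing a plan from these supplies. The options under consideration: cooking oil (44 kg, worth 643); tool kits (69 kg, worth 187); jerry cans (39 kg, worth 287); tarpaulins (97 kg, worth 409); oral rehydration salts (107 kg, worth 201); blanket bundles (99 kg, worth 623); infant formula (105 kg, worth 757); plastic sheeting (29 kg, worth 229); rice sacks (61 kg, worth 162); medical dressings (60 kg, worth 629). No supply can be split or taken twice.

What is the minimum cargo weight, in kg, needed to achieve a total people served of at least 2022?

209

Need the lightest bundle worth ≥ 2022.
Taking cooking oil + infant formula + medical dressings gives 2029 (≥ 2022) for 209 kg.
Any bundle with less than 209 kg falls short of 2022.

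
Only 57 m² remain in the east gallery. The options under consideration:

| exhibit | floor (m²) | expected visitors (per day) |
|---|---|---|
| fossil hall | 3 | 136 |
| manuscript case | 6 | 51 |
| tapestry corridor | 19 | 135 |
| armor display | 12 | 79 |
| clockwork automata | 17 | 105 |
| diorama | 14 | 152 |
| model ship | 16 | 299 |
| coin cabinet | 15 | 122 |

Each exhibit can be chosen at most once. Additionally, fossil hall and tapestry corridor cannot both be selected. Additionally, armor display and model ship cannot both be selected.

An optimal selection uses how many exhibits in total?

The maximum expected visitors within 57 m² is 760.
One optimal bundle: fossil hall + manuscript case + diorama + model ship + coin cabinet (54 m²).
Any selection reaching 760 contains exactly 5 exhibits.

5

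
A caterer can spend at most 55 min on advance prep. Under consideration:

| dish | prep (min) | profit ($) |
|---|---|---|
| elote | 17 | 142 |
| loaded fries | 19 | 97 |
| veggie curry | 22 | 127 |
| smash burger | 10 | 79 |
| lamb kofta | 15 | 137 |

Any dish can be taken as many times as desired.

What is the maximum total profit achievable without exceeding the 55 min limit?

490

Ranking by ratio (profit/min): lamb kofta 9.13, elote 8.35, smash burger 7.90, veggie curry 5.77.
The ratio ordering already packs tightly: smash burger + 3×lamb kofta, 55 min, 490.
That's the maximum — no swap from here does better than 490.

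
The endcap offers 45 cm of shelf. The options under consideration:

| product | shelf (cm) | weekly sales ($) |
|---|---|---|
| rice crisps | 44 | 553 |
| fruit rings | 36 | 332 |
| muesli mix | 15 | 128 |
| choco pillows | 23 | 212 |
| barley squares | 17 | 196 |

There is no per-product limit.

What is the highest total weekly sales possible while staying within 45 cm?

553

Density check — rice crisps 12.57, barley squares 11.53, fruit rings 9.22, choco pillows 9.22 are the best per cm.
Taking rice crisps: 44 cm used, 553 in weekly sales.
That's the maximum — no swap from here does better than 553.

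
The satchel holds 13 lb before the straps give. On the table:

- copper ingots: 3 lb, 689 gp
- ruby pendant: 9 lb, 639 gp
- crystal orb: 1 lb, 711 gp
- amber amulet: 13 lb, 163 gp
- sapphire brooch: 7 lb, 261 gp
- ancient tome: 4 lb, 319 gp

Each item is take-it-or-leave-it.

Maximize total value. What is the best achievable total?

2039

Filling by ratio: copper ingots + crystal orb + ancient tome for 1719, with 5 lb left unused.
Replace ancient tome with ruby pendant: the trade gains 320 net, giving 2039 at 13 lb.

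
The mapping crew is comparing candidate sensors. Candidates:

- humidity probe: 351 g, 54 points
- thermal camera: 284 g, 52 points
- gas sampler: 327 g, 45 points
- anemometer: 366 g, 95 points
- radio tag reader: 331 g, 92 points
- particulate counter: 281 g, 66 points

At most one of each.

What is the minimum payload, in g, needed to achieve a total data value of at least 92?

Need the lightest bundle worth ≥ 92.
radio tag reader reaches 92 using 331 g.
Below 331 g the best achievable stays under 92.

331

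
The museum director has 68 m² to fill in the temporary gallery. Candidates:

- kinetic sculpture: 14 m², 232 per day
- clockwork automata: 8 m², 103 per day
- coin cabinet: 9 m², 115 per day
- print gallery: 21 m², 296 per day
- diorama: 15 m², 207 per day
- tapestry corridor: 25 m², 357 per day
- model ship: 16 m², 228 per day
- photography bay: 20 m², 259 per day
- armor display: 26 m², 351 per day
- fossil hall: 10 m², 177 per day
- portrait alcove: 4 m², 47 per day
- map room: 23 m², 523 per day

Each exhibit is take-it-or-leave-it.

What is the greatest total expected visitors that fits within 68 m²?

Ranking by ratio (expected visitors/m²): map room 22.74, fossil hall 17.70, kinetic sculpture 16.57, tapestry corridor 14.28.
Taking the top-ratio exhibits first gives kinetic sculpture + model ship + fossil hall + portrait alcove + map room for 1207 (67 m²).
The 20 m² tied up in model ship and portrait alcove is better spent on print gallery — total rises to 1228 (68 m²).
Nothing else within 68 m² beats 1228.

1228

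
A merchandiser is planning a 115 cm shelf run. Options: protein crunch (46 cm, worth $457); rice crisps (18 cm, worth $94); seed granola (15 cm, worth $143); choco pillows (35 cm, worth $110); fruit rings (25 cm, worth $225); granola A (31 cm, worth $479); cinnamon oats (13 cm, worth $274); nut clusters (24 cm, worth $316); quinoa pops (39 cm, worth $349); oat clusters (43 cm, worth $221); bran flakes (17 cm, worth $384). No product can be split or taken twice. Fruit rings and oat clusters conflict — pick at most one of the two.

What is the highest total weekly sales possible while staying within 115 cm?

1678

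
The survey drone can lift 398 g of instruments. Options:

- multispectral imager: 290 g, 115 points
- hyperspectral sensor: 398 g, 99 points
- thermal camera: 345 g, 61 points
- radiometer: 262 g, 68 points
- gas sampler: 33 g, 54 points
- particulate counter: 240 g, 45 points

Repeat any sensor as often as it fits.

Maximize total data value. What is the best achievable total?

12×gas sampler uses 396 of the 398 g and totals 648.

648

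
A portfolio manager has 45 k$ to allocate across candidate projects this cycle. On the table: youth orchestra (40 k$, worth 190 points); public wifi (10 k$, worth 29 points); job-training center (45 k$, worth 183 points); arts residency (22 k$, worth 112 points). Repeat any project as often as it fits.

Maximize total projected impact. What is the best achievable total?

224

Density check — arts residency 5.09, youth orchestra 4.75, job-training center 4.07 are the best per k$.
Taking 2×arts residency: 44 k$ used, 224 in projected impact.
Every other selection either busts 45 k$ or fails to beat 224.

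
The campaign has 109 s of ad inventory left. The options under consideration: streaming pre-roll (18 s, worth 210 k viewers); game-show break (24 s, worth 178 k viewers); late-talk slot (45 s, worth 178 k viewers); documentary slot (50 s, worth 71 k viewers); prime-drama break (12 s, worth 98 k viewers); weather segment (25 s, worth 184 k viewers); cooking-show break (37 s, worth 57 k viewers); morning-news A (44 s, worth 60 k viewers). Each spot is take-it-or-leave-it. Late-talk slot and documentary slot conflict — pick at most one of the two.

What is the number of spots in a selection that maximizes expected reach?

Best achievable expected reach is 670.
For example streaming pre-roll + game-show break + prime-drama break + weather segment achieves it, using 79 s.
Every optimal selection uses 4 spots.

4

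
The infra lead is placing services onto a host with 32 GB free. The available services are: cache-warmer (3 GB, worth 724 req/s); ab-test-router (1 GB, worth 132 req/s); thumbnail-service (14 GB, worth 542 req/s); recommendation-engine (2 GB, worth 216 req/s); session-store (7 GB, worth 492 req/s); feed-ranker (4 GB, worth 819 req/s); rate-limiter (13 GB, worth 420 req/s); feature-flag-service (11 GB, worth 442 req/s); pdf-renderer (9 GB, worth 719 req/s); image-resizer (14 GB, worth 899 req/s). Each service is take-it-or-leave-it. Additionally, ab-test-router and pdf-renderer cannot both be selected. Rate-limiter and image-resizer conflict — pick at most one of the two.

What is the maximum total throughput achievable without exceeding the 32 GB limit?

3377

By throughput per GB: cache-warmer 241.33, feed-ranker 204.75, ab-test-router 132.00 lead.
Cache-warmer + recommendation-engine + feed-ranker + pdf-renderer + image-resizer uses 32 of the 32 GB and totals 3377.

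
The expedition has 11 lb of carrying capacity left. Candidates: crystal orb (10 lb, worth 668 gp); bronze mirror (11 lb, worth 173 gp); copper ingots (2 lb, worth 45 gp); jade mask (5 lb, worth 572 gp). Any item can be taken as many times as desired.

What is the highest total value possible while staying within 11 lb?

Density check — jade mask 114.40, crystal orb 66.80, copper ingots 22.50 are the best per lb.
Best packing: 2×jade mask — 10 lb, 1144 total.
That's the maximum — no swap from here does better than 1144.

1144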